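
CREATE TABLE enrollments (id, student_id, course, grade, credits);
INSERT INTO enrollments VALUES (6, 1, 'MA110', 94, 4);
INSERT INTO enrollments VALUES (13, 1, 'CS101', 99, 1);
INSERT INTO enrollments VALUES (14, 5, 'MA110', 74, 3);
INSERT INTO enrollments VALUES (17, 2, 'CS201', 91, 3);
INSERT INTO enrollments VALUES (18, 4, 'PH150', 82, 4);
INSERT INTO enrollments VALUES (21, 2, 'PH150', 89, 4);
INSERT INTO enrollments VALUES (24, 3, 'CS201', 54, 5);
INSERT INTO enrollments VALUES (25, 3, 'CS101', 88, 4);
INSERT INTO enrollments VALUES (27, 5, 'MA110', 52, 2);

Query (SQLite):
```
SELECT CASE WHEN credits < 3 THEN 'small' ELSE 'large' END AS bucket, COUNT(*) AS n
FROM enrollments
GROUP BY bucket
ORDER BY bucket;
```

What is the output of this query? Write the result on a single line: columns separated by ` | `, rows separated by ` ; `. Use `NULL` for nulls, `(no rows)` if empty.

large | 7 ; small | 2

Bucket rows by credits < 3 → 'small' else 'large'; count each bucket.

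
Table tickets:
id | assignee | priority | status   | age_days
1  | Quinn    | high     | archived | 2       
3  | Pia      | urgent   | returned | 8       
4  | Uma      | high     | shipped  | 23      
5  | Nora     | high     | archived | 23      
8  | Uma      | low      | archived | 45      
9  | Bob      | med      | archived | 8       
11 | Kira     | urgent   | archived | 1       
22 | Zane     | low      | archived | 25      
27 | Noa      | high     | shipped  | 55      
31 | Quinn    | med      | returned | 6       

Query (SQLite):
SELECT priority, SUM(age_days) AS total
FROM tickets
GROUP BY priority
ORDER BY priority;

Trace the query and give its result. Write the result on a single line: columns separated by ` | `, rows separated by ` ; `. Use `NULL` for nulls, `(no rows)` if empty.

Partition tickets by priority; compute SUM(age_days) within each group.
  high: ids {1, 4, 5, 27} → SUM(age_days)=103
  low: ids {8, 22} → SUM(age_days)=70
  med: ids {9, 31} → SUM(age_days)=14
  urgent: ids {3, 11} → SUM(age_days)=9

high | 103 ; low | 70 ; med | 14 ; urgent | 9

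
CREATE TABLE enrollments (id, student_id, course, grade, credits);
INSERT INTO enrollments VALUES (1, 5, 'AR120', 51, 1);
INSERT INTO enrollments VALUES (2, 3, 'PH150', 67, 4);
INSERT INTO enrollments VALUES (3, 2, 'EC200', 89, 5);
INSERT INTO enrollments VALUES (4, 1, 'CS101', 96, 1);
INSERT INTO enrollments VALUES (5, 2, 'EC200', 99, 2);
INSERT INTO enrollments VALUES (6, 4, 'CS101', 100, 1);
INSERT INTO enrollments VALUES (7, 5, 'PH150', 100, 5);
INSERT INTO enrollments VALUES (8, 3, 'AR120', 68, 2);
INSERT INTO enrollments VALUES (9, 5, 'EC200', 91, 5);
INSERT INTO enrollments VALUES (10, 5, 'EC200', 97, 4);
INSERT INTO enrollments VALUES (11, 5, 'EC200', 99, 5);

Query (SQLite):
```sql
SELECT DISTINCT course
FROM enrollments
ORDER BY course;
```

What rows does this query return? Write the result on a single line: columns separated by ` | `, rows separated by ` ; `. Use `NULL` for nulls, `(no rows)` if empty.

Collect distinct course values from enrollments.

AR120 ; CS101 ; EC200 ; PH150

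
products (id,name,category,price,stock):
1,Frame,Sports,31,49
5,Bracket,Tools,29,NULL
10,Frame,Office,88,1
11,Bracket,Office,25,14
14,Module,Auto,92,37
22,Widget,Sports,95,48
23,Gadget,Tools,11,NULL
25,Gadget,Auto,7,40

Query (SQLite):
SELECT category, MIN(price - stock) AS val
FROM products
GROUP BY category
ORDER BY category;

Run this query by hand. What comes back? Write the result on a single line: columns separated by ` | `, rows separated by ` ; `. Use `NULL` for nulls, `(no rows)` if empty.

For each row compute price - stock.
Group by category; take MIN of the expression per group.
  Auto: ids {14, 25} → MIN(price - stock)=-33
  Office: ids {10, 11} → MIN(price - stock)=11
  Sports: ids {1, 22} → MIN(price - stock)=-18
  Tools: ids {5, 23} → MIN(price - stock)=NULL

Auto | -33 ; Office | 11 ; Sports | -18 ; Tools | NULL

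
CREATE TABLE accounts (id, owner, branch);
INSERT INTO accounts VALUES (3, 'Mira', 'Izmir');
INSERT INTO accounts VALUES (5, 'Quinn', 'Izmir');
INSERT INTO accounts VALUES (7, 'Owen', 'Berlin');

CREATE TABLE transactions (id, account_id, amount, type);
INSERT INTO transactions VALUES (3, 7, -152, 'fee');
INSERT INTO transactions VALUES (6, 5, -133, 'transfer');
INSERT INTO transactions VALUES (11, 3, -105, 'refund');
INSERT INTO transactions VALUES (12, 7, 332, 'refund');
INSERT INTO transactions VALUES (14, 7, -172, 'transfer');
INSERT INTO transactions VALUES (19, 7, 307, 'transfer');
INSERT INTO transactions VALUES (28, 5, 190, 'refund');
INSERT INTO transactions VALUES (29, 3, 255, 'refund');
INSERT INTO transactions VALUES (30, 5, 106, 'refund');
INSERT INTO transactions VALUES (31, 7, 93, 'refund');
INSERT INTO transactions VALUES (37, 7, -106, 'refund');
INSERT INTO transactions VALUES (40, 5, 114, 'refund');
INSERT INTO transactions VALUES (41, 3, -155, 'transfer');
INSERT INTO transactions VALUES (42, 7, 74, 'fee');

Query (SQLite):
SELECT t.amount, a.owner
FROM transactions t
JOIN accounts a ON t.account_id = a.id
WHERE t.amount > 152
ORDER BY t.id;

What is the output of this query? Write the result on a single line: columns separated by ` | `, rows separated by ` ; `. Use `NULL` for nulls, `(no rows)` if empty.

Each transactions row matches the accounts row where account_id = accounts.id.
Then keep rows with t.amount > 152.

332 | Owen ; 307 | Owen ; 190 | Quinn ; 255 | Mira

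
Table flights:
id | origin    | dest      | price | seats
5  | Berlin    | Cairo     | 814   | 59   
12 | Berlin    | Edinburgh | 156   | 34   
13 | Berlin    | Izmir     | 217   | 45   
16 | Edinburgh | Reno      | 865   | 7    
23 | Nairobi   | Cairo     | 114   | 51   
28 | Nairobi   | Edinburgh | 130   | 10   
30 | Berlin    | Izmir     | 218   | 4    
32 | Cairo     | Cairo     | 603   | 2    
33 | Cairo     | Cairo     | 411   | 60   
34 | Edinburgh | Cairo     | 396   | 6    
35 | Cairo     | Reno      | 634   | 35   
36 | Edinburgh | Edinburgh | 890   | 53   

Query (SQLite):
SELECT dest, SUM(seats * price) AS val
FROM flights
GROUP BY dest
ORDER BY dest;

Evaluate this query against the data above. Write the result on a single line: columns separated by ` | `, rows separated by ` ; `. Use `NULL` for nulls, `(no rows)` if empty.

Cairo | 82082 ; Edinburgh | 53774 ; Izmir | 10637 ; Reno | 28245

For each row compute seats * price.
Group by dest; take SUM of the expression per group.
  Cairo: ids {5, 23, 32, 33, 34} → SUM(seats * price)=82082
  Edinburgh: ids {12, 28, 36} → SUM(seats * price)=53774
  Izmir: ids {13, 30} → SUM(seats * price)=10637
  Reno: ids {16, 35} → SUM(seats * price)=28245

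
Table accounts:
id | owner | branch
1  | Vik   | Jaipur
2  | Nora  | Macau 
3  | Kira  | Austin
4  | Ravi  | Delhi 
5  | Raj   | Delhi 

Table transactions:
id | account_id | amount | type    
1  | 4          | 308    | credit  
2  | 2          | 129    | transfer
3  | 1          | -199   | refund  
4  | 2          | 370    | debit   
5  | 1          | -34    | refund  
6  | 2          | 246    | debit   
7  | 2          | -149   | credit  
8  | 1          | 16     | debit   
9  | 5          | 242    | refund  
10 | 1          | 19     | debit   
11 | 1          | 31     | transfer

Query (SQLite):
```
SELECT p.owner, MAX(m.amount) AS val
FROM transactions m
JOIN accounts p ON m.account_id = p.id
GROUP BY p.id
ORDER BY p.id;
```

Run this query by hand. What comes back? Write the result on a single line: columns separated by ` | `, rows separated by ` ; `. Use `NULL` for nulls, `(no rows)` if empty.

Vik | 31 ; Nora | 370 ; Ravi | 308 ; Raj | 242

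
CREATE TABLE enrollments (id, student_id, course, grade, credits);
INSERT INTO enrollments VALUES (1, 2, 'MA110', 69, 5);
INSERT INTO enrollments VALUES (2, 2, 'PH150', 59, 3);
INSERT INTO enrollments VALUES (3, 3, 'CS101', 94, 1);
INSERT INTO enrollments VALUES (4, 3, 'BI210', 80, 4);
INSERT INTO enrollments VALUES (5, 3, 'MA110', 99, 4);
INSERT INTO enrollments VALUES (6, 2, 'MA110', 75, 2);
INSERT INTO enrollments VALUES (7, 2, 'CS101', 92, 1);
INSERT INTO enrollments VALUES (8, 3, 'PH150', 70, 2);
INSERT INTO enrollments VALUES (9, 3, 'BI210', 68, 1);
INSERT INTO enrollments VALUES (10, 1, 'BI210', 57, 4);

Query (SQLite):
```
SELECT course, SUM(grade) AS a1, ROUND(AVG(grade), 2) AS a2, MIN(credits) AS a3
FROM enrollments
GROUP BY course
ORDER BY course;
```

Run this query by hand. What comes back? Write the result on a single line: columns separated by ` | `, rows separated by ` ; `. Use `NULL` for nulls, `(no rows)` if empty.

BI210 | 205 | 68.33 | 1 ; CS101 | 186 | 93 | 1 ; MA110 | 243 | 81 | 2 ; PH150 | 129 | 64.5 | 2

Group enrollments by course.
Per group compute: SUM(grade), ROUND(AVG(grade), 2), MIN(credits).
  BI210: ids {4, 9, 10} → SUM(grade)=205, ROUND(AVG(grade), 2)=68.33, MIN(credits)=1
  CS101: ids {3, 7} → SUM(grade)=186, ROUND(AVG(grade), 2)=93, MIN(credits)=1
  MA110: ids {1, 5, 6} → SUM(grade)=243, ROUND(AVG(grade), 2)=81, MIN(credits)=2
  PH150: ids {2, 8} → SUM(grade)=129, ROUND(AVG(grade), 2)=64.5, MIN(credits)=2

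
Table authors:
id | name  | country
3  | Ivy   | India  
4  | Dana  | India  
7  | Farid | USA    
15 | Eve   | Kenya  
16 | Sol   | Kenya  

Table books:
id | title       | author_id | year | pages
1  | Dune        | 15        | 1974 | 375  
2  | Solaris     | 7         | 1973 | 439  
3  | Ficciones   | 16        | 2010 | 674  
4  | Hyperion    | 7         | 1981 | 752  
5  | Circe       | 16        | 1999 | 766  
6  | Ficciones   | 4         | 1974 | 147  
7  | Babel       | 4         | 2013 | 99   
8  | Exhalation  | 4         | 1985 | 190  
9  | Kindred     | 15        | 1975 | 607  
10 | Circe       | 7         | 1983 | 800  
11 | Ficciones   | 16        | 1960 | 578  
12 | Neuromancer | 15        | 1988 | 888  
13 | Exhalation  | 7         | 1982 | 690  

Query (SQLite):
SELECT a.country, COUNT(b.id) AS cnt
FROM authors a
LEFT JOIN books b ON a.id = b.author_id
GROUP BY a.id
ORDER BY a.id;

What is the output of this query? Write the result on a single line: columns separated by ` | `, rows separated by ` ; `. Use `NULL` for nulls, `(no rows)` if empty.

India | 0 ; India | 3 ; USA | 4 ; Kenya | 3 ; Kenya | 3

LEFT JOIN keeps every authors row; unmatched ones get NULL for books columns.
Group by authors.id and compute COUNT(b.id). COUNT(col) of an all-NULL group is 0.
  3: ids {—} → COUNT(b.id)=0
  4: ids {6, 7, 8} → COUNT(b.id)=3
  7: ids {2, 4, 10, 13} → COUNT(b.id)=4
  15: ids {1, 9, 12} → COUNT(b.id)=3
  16: ids {3, 5, 11} → COUNT(b.id)=3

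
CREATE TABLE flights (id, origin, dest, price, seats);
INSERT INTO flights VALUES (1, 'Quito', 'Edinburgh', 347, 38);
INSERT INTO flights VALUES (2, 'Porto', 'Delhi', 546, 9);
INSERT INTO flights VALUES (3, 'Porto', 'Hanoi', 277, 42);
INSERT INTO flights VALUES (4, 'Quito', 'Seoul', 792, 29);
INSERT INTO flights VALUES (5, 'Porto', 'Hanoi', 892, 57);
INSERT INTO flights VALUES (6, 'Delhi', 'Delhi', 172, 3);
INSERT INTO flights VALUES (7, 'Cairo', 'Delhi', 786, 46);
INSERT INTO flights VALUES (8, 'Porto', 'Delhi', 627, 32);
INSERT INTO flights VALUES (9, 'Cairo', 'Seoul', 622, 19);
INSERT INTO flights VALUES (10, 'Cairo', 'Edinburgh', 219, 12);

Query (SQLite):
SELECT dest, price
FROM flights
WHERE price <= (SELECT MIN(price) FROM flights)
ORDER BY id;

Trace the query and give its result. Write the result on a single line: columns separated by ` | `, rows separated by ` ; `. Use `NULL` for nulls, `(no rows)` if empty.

Delhi | 172

Scalar subquery: MIN(price) over all flights rows = 172.
Keep rows where price <= that value.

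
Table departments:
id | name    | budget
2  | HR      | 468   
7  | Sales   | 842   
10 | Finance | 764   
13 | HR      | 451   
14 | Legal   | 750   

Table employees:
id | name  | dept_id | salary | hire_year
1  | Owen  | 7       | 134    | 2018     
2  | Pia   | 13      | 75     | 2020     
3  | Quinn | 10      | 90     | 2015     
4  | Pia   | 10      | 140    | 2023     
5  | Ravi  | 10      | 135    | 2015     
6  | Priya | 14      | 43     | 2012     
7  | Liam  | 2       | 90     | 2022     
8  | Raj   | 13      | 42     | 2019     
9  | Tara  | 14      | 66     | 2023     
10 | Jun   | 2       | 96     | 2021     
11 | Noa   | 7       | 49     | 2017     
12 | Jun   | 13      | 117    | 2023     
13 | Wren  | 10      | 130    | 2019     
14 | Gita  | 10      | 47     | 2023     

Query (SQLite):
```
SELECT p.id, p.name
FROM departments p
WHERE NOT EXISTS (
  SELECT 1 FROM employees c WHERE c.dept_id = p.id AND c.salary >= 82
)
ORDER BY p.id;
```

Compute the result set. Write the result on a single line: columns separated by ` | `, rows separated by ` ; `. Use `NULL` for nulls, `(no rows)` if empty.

14 | Legal

For each departments row, check whether any employees with matching dept_id has salary >= 82.
Keep rows where that is false.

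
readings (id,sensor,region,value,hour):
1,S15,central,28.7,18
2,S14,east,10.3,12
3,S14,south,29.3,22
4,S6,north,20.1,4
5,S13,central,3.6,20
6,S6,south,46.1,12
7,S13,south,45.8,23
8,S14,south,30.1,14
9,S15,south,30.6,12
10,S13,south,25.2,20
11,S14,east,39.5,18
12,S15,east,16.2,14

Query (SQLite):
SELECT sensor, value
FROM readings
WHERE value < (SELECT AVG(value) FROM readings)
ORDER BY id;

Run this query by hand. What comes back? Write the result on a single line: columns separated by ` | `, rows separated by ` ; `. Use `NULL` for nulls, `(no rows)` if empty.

S14 | 10.3 ; S6 | 20.1 ; S13 | 3.6 ; S13 | 25.2 ; S15 | 16.2

Scalar subquery: AVG(value) over all readings rows = 27.125.
Keep rows where value < that value.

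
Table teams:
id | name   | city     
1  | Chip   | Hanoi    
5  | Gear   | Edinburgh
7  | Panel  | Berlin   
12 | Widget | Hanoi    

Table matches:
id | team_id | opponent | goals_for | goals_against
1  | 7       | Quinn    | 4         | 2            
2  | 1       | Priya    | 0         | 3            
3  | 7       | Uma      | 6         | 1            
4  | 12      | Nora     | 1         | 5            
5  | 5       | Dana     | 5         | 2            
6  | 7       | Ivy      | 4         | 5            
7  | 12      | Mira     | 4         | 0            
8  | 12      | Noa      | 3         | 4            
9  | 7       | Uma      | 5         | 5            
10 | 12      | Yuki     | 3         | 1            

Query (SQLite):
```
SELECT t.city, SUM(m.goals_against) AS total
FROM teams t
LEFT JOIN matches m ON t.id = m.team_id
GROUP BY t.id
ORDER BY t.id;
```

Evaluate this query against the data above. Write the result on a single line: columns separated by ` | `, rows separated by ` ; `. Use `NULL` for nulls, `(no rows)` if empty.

Hanoi | 3 ; Edinburgh | 2 ; Berlin | 13 ; Hanoi | 10

LEFT JOIN keeps every teams row; unmatched ones get NULL for matches columns.
Group by teams.id and compute SUM(m.goals_against). SUM over an all-NULL group is NULL.
  1: ids {2} → SUM(m.goals_against)=3
  5: ids {5} → SUM(m.goals_against)=2
  7: ids {1, 3, 6, 9} → SUM(m.goals_against)=13
  12: ids {4, 7, 8, 10} → SUM(m.goals_against)=10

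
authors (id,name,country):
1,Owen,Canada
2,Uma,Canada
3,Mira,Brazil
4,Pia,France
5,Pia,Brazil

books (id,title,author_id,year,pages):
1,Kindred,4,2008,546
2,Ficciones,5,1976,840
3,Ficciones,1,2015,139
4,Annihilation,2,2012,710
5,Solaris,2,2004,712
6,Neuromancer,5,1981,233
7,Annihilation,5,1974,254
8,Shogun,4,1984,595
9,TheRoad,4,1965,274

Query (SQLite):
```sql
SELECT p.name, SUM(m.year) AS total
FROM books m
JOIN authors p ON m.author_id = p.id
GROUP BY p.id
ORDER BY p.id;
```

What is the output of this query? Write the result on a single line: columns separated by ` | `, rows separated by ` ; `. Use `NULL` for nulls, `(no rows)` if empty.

Join each books row to its authors via author_id.
Group joined rows by authors.id; compute SUM(m.year) per group.
  1: ids {3} → SUM(m.year)=2015
  2: ids {4, 5} → SUM(m.year)=4016
  4: ids {1, 8, 9} → SUM(m.year)=5957
  5: ids {2, 6, 7} → SUM(m.year)=5931

Owen | 2015 ; Uma | 4016 ; Pia | 5957 ; Pia | 5931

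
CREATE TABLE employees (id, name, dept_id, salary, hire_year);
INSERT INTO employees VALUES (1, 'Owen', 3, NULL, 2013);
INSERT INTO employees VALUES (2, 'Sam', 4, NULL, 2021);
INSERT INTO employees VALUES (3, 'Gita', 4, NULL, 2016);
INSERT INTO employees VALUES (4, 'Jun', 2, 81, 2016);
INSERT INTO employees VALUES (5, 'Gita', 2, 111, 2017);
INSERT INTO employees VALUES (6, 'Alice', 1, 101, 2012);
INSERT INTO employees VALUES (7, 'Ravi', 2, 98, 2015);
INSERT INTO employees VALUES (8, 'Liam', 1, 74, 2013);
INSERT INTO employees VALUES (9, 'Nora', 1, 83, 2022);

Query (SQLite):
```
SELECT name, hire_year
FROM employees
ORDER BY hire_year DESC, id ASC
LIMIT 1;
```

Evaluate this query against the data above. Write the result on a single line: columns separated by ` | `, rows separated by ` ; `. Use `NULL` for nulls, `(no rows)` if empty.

Nora | 2022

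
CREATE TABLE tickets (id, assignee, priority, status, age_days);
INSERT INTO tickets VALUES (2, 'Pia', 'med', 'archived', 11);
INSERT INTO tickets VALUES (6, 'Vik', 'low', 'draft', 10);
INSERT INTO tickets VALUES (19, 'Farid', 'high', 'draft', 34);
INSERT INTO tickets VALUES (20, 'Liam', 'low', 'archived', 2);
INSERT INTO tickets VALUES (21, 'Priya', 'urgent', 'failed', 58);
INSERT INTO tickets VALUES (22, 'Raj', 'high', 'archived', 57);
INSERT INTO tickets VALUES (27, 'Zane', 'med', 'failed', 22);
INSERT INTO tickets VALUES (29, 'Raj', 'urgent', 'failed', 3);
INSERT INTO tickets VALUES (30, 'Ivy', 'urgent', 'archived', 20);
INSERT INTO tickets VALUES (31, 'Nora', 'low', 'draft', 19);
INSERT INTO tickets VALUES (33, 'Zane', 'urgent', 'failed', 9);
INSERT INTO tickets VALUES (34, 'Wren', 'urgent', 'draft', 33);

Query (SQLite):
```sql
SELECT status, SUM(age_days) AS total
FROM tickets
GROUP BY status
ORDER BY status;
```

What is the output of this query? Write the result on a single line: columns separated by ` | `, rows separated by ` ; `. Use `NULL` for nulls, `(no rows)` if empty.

archived | 90 ; draft | 96 ; failed | 92

Partition tickets by status; compute SUM(age_days) within each group.
  archived: ids {2, 20, 22, 30} → SUM(age_days)=90
  draft: ids {6, 19, 31, 34} → SUM(age_days)=96
  failed: ids {21, 27, 29, 33} → SUM(age_days)=92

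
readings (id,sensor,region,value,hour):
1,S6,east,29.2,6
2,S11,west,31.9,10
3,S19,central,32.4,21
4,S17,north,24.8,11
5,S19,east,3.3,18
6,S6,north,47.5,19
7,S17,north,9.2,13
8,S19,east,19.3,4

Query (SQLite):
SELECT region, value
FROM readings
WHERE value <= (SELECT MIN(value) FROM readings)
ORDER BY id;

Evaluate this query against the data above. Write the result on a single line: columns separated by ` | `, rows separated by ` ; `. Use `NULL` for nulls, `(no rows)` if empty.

Scalar subquery: MIN(value) over all readings rows = 3.3.
Keep rows where value <= that value.

east | 3.3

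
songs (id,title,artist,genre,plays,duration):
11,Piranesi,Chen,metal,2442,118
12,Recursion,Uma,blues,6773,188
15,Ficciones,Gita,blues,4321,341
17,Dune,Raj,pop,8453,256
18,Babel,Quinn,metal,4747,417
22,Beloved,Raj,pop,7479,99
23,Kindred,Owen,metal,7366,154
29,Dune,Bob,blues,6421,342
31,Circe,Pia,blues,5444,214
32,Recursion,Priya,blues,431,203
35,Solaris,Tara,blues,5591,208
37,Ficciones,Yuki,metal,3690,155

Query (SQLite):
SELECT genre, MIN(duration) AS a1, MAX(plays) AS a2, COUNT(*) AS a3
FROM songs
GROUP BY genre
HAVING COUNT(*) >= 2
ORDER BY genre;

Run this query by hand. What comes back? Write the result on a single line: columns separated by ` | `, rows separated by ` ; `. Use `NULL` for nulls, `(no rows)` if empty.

blues | 188 | 6773 | 6 ; metal | 118 | 7366 | 4 ; pop | 99 | 8453 | 2

Group songs by genre.
Per group compute: MIN(duration), MAX(plays), COUNT(*).
HAVING: drop groups with fewer than 2 rows.
  blues: ids {12, 15, 29, 31, 32, 35} → MIN(duration)=188, MAX(plays)=6773, COUNT(*)=6
  metal: ids {11, 18, 23, 37} → MIN(duration)=118, MAX(plays)=7366, COUNT(*)=4
  pop: ids {17, 22} → MIN(duration)=99, MAX(plays)=8453, COUNT(*)=2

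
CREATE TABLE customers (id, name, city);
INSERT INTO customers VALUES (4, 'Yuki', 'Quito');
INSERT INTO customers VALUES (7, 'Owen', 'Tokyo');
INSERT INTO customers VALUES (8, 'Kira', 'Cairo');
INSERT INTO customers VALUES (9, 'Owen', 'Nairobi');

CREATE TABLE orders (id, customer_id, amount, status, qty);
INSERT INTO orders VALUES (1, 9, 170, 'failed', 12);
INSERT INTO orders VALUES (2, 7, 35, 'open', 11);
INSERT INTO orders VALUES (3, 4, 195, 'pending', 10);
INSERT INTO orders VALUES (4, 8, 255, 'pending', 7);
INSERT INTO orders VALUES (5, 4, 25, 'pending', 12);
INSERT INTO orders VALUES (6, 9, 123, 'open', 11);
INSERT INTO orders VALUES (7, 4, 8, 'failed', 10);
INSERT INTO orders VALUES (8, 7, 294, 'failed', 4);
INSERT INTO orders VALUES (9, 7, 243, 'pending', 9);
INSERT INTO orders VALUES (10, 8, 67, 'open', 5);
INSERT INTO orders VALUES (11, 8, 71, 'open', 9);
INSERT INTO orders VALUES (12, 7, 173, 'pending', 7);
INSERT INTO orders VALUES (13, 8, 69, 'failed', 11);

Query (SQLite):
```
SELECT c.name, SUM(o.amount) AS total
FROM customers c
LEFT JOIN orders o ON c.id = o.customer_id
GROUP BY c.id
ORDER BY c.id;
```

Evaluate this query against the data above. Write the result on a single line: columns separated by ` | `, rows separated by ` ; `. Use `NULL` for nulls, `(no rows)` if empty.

Yuki | 228 ; Owen | 745 ; Kira | 462 ; Owen | 293

LEFT JOIN keeps every customers row; unmatched ones get NULL for orders columns.
Group by customers.id and compute SUM(o.amount). SUM over an all-NULL group is NULL.
  4: ids {3, 5, 7} → SUM(o.amount)=228
  7: ids {2, 8, 9, 12} → SUM(o.amount)=745
  8: ids {4, 10, 11, 13} → SUM(o.amount)=462
  9: ids {1, 6} → SUM(o.amount)=293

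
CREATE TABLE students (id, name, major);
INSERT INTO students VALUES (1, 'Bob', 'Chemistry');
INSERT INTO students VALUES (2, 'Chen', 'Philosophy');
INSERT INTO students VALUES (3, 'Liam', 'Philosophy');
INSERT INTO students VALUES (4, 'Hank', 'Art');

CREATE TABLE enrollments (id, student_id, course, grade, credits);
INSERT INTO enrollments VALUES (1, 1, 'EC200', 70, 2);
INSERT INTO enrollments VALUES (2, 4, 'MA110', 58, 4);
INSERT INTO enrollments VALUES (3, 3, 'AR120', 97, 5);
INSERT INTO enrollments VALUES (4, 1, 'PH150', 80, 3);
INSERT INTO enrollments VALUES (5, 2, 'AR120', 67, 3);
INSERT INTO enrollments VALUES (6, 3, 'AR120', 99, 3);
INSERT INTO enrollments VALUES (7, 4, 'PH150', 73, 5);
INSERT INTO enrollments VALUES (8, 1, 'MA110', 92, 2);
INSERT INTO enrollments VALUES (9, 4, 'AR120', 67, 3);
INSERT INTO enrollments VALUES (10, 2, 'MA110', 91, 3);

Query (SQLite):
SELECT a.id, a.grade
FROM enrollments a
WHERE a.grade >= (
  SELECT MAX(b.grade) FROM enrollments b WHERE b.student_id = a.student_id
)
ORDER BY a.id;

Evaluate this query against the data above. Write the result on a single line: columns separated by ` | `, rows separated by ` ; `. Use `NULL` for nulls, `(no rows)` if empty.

For each enrollments row a, compute MAX(grade) over rows sharing a.student_id.
Keep row a if a.grade >= that per-group MAX.
  student_id=1: MAX(grade) = 92
  student_id=2: MAX(grade) = 91
  student_id=3: MAX(grade) = 99
  student_id=4: MAX(grade) = 73

6 | 99 ; 7 | 73 ; 8 | 92 ; 10 | 91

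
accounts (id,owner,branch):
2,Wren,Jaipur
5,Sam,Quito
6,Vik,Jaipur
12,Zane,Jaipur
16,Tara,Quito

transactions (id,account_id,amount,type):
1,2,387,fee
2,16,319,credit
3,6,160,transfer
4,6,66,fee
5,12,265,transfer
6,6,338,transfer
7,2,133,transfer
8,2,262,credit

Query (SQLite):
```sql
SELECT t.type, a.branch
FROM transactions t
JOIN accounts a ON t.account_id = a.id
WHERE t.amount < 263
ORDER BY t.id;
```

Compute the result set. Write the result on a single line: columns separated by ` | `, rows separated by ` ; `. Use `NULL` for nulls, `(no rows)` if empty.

transfer | Jaipur ; fee | Jaipur ; transfer | Jaipur ; credit | Jaipur

Each transactions row matches the accounts row where account_id = accounts.id.
Then keep rows with t.amount < 263.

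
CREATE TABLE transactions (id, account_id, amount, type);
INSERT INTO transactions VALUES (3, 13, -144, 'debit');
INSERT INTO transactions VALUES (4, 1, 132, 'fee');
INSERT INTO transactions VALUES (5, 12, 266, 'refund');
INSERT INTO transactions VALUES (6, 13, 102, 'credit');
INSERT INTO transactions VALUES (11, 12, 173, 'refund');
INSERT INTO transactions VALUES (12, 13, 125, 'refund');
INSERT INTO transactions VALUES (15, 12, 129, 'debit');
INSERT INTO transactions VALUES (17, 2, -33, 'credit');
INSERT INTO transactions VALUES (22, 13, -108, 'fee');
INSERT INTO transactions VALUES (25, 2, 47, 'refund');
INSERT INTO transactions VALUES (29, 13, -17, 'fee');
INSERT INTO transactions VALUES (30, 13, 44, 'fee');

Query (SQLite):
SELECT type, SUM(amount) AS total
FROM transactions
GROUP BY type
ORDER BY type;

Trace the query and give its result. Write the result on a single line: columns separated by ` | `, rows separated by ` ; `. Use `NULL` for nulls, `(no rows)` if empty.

credit | 69 ; debit | -15 ; fee | 51 ; refund | 611

Partition transactions by type; compute SUM(amount) within each group.
  credit: ids {6, 17} → SUM(amount)=69
  debit: ids {3, 15} → SUM(amount)=-15
  fee: ids {4, 22, 29, 30} → SUM(amount)=51
  refund: ids {5, 11, 12, 25} → SUM(amount)=611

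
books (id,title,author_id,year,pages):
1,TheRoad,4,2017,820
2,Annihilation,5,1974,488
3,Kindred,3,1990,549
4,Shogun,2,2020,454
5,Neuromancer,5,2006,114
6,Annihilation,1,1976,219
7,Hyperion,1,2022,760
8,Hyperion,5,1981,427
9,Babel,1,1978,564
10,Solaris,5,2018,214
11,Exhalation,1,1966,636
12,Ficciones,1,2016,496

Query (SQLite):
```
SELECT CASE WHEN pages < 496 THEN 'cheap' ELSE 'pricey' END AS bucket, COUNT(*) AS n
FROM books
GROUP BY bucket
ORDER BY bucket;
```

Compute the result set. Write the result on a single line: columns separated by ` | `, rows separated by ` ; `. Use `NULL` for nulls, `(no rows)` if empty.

Bucket rows by pages < 496 → 'cheap' else 'pricey'; count each bucket.

cheap | 6 ; pricey | 6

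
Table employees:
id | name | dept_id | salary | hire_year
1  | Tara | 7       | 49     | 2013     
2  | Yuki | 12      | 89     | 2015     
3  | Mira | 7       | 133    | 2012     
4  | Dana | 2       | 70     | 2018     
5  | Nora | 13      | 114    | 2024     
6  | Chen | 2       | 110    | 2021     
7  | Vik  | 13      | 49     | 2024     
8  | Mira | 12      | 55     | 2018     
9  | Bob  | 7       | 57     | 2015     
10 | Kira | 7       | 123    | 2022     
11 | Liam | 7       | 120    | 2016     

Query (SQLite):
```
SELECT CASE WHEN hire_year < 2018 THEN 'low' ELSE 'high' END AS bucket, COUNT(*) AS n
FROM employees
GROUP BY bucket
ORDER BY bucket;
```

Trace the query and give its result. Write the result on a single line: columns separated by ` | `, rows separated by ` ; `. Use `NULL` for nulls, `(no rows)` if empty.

Bucket rows by hire_year < 2018 → 'low' else 'high'; count each bucket.

high | 6 ; low | 5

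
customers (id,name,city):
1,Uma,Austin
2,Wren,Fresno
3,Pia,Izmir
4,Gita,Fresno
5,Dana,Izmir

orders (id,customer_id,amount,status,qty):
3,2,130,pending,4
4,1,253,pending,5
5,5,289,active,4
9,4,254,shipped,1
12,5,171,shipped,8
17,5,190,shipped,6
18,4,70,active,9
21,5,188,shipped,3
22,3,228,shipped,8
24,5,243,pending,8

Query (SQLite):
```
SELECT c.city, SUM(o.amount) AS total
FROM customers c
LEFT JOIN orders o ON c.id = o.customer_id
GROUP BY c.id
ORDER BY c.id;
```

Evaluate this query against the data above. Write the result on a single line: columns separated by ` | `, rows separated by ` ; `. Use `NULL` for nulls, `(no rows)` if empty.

Austin | 253 ; Fresno | 130 ; Izmir | 228 ; Fresno | 324 ; Izmir | 1081

LEFT JOIN keeps every customers row; unmatched ones get NULL for orders columns.
Group by customers.id and compute SUM(o.amount). SUM over an all-NULL group is NULL.
  1: ids {4} → SUM(o.amount)=253
  2: ids {3} → SUM(o.amount)=130
  3: ids {22} → SUM(o.amount)=228
  4: ids {9, 18} → SUM(o.amount)=324
  5: ids {5, 12, 17, 21, 24} → SUM(o.amount)=1081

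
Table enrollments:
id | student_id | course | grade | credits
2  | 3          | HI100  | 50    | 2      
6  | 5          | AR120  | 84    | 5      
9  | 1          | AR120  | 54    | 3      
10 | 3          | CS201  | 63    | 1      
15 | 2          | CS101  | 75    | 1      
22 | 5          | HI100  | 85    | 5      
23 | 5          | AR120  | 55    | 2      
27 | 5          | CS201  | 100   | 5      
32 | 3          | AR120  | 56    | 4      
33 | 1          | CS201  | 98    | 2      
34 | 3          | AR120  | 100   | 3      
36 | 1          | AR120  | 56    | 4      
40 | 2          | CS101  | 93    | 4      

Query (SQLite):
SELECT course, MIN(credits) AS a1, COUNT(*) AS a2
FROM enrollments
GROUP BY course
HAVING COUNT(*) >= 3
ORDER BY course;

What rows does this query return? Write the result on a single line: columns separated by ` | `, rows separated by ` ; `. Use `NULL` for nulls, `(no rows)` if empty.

Group enrollments by course.
Per group compute: MIN(credits), COUNT(*).
HAVING: drop groups with fewer than 3 rows.
  AR120: ids {6, 9, 23, 32, 34, 36} → MIN(credits)=2, COUNT(*)=6
  CS101: ids {15, 40} → MIN(credits)=1, COUNT(*)=2
  CS201: ids {10, 27, 33} → MIN(credits)=1, COUNT(*)=3
  HI100: ids {2, 22} → MIN(credits)=2, COUNT(*)=2

AR120 | 2 | 6 ; CS201 | 1 | 3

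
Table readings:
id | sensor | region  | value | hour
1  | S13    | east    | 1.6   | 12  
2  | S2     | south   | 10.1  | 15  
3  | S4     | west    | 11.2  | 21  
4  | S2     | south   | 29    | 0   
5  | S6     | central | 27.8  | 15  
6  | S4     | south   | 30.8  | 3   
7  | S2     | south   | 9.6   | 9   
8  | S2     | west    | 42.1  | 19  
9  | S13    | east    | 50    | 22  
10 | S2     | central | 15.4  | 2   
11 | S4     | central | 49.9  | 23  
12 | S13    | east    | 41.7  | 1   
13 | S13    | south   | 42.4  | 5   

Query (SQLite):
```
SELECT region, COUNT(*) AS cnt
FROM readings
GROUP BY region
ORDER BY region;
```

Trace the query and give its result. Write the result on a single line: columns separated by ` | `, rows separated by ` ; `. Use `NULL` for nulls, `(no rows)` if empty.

central | 3 ; east | 3 ; south | 5 ; west | 2

Partition readings by region; compute COUNT(*) within each group.
  central: ids {5, 10, 11} → COUNT(*)=3
  east: ids {1, 9, 12} → COUNT(*)=3
  south: ids {2, 4, 6, 7, 13} → COUNT(*)=5
  west: ids {3, 8} → COUNT(*)=2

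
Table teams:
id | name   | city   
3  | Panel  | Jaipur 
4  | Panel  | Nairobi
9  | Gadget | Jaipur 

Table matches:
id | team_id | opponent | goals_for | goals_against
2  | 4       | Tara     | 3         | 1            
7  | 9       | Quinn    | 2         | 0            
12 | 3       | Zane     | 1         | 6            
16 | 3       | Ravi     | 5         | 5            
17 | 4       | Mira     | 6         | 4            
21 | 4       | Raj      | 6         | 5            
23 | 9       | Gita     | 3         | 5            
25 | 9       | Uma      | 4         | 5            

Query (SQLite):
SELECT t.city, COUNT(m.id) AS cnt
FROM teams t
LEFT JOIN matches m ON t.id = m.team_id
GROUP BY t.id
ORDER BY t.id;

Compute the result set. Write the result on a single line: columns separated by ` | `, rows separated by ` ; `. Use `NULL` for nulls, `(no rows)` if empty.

Jaipur | 2 ; Nairobi | 3 ; Jaipur | 3

LEFT JOIN keeps every teams row; unmatched ones get NULL for matches columns.
Group by teams.id and compute COUNT(m.id). COUNT(col) of an all-NULL group is 0.
  3: ids {12, 16} → COUNT(m.id)=2
  4: ids {2, 17, 21} → COUNT(m.id)=3
  9: ids {7, 23, 25} → COUNT(m.id)=3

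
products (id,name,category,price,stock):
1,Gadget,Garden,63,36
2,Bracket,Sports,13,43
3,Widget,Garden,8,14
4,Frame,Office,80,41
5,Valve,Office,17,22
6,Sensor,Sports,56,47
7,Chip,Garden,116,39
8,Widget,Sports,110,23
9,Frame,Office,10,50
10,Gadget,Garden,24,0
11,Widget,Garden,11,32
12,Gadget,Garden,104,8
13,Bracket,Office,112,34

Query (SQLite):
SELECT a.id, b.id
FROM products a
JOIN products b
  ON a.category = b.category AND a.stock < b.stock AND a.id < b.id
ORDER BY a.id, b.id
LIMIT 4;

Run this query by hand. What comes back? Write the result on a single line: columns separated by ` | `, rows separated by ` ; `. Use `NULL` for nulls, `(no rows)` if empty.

Pairs (a,b) with same category, a.stock < b.stock, a.id < b.id.
category groups: Garden:{1,3,7,10,11,12} Office:{4,5,9,13} Sports:{2,6,8}
Ordered by (a.id, b.id); first 4.

1 | 7 ; 2 | 6 ; 3 | 7 ; 3 | 11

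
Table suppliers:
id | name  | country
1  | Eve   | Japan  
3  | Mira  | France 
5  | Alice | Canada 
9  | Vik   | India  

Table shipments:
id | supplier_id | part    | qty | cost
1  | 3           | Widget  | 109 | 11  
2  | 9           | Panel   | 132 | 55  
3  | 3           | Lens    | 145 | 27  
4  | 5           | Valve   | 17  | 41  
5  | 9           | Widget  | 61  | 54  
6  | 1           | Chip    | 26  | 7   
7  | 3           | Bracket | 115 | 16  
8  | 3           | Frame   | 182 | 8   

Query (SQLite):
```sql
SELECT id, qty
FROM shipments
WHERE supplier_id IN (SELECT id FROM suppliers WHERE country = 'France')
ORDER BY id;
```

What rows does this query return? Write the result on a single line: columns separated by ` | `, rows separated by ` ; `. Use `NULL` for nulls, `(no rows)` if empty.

1 | 109 ; 3 | 145 ; 7 | 115 ; 8 | 182

Inner query: suppliers.id where country = 'France'.
Outer: keep shipments rows whose supplier_id is in that set.
Inner query → {3}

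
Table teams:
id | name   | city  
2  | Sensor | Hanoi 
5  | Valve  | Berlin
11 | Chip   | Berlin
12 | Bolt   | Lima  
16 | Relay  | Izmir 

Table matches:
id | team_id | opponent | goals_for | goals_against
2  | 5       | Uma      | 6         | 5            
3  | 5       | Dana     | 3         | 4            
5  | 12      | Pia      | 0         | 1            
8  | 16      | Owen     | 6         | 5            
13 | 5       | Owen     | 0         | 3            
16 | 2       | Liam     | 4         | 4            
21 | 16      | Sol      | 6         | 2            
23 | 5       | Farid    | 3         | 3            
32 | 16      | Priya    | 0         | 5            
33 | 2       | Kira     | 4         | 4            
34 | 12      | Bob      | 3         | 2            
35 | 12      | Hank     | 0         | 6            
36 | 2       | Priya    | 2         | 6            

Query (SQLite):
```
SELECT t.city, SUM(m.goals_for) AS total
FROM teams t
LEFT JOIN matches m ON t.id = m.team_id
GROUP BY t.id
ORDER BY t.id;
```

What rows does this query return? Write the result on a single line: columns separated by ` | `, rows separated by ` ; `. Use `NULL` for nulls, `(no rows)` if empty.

Hanoi | 10 ; Berlin | 12 ; Berlin | NULL ; Lima | 3 ; Izmir | 12

LEFT JOIN keeps every teams row; unmatched ones get NULL for matches columns.
Group by teams.id and compute SUM(m.goals_for). SUM over an all-NULL group is NULL.
  2: ids {16, 33, 36} → SUM(m.goals_for)=10
  5: ids {2, 3, 13, 23} → SUM(m.goals_for)=12
  11: ids {—} → SUM(m.goals_for)=NULL
  12: ids {5, 34, 35} → SUM(m.goals_for)=3
  16: ids {8, 21, 32} → SUM(m.goals_for)=12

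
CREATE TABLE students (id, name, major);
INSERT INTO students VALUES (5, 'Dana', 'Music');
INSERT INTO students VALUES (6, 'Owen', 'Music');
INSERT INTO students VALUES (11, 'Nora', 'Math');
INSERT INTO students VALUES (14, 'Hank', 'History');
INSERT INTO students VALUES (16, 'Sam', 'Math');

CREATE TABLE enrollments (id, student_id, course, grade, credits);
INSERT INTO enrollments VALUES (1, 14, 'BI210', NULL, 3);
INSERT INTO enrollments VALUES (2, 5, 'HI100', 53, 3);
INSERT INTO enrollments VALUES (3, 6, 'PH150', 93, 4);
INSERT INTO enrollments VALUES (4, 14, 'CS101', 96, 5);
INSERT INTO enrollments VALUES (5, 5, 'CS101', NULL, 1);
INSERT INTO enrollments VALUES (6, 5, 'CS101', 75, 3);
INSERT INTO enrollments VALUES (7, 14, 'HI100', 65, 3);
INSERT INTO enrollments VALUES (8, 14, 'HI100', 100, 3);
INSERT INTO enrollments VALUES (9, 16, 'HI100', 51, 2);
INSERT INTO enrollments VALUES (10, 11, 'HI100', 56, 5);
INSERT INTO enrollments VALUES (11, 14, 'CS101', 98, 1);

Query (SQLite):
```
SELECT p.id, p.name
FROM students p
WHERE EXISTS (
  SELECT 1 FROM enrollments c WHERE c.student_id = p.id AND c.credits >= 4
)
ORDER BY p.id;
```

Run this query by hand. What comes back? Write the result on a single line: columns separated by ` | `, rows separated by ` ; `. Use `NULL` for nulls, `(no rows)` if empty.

6 | Owen ; 11 | Nora ; 14 | Hank

For each students row, check whether any enrollments with matching student_id has credits >= 4.
Keep rows where that is true.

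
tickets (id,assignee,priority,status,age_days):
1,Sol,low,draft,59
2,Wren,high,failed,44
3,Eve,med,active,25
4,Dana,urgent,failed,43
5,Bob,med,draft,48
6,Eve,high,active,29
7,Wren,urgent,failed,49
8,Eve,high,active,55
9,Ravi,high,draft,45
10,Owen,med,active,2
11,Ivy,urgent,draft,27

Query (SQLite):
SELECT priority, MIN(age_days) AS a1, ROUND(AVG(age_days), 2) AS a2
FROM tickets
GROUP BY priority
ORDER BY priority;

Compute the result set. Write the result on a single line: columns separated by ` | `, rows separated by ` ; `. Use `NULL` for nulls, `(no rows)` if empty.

high | 29 | 43.25 ; low | 59 | 59 ; med | 2 | 25 ; urgent | 27 | 39.67

Group tickets by priority.
Per group compute: MIN(age_days), ROUND(AVG(age_days), 2).
  high: ids {2, 6, 8, 9} → MIN(age_days)=29, ROUND(AVG(age_days), 2)=43.25
  low: ids {1} → MIN(age_days)=59, ROUND(AVG(age_days), 2)=59
  med: ids {3, 5, 10} → MIN(age_days)=2, ROUND(AVG(age_days), 2)=25
  urgent: ids {4, 7, 11} → MIN(age_days)=27, ROUND(AVG(age_days), 2)=39.67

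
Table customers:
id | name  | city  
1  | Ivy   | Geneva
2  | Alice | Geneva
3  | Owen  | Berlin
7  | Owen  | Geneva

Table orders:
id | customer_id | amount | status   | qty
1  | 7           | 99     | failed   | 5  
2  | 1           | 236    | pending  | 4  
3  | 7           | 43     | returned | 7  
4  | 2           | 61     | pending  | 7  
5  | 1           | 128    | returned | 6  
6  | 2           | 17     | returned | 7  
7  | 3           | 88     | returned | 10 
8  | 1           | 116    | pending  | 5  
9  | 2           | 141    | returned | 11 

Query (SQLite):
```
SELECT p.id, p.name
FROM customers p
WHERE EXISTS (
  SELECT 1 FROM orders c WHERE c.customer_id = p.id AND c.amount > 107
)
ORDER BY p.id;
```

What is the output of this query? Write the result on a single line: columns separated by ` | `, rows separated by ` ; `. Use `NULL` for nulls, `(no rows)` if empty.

1 | Ivy ; 2 | Alice

For each customers row, check whether any orders with matching customer_id has amount > 107.
Keep rows where that is true.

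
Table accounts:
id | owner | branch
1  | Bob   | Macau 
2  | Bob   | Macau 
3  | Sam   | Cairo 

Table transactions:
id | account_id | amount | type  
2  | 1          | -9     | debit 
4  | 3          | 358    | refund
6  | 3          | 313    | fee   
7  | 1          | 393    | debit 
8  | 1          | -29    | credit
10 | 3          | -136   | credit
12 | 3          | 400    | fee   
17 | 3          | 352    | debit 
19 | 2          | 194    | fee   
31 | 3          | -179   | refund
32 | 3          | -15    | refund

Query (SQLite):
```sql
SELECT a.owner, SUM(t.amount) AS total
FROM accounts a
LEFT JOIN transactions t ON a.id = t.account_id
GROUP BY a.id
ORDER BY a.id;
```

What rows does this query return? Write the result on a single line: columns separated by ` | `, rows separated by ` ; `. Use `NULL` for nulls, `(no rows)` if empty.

LEFT JOIN keeps every accounts row; unmatched ones get NULL for transactions columns.
Group by accounts.id and compute SUM(t.amount). SUM over an all-NULL group is NULL.
  1: ids {2, 7, 8} → SUM(t.amount)=355
  2: ids {19} → SUM(t.amount)=194
  3: ids {4, 6, 10, 12, 17, 31, 32} → SUM(t.amount)=1093

Bob | 355 ; Bob | 194 ; Sam | 1093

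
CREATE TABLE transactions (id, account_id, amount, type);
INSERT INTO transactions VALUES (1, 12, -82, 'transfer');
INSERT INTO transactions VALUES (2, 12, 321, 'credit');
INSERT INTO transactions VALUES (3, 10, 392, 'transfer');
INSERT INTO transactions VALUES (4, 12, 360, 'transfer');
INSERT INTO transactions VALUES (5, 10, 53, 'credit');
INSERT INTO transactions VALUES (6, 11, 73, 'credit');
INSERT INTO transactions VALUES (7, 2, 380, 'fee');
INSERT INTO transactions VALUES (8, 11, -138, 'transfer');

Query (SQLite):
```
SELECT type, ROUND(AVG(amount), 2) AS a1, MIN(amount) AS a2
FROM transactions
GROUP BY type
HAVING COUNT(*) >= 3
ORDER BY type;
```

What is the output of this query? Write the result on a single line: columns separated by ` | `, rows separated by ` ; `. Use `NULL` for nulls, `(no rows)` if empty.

credit | 149 | 53 ; transfer | 133 | -138

Group transactions by type.
Per group compute: ROUND(AVG(amount), 2), MIN(amount).
HAVING: drop groups with fewer than 3 rows.
  credit: ids {2, 5, 6} → ROUND(AVG(amount), 2)=149, MIN(amount)=53
  fee: ids {7} → ROUND(AVG(amount), 2)=380, MIN(amount)=380
  transfer: ids {1, 3, 4, 8} → ROUND(AVG(amount), 2)=133, MIN(amount)=-138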